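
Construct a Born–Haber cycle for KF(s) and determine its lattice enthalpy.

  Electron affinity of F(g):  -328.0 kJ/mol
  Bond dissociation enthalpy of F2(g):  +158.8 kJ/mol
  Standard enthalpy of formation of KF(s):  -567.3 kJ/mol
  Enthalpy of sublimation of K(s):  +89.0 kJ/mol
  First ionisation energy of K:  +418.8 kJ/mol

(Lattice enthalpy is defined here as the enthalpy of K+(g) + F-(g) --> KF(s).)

ΔHf° = 1·ΔHsub + 1·(ΣIE) + 1/2·D(F2) + 1·EA + U
-567.3 = 1·(+89.0) + 1·(+418.8) + 1/2·(+158.8) + 1·(-328.0) + U
U = -567.3 − (+259.2) = -826.5 kJ/mol

U = -826.5 kJ/mol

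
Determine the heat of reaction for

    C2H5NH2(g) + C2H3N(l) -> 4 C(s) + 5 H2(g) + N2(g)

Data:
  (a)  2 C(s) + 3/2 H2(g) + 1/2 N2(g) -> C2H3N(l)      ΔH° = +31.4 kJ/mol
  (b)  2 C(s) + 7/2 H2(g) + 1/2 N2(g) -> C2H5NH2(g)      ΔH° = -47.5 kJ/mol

ΔH° = 16.1 kJ/mol

(a) reversed (C2H3N(l) must end up as a reactant): -31.4 kJ/mol
(b) reversed (C2H5NH2(g) must end up as a reactant): +47.5 kJ/mol
ΔH° = (-31.4) + (+47.5) = 16.1 kJ/mol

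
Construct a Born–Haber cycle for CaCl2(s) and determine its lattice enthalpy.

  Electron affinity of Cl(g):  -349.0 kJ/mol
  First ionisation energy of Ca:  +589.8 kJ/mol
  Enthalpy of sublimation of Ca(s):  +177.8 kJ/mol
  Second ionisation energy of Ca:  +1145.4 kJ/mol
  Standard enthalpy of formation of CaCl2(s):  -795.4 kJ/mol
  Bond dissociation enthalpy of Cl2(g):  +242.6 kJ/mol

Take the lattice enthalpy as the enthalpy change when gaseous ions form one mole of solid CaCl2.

ΔHf° = 1·ΔHsub + 1·(ΣIE) + 1·D(Cl2) + 2·EA + U
-795.4 = 1·(+177.8) + 1·(+1735.2) + 1·(+242.6) + 2·(-349.0) + U
U = -795.4 − (+1457.6) = -2253.0 kJ/mol

U = -2253.0 kJ/mol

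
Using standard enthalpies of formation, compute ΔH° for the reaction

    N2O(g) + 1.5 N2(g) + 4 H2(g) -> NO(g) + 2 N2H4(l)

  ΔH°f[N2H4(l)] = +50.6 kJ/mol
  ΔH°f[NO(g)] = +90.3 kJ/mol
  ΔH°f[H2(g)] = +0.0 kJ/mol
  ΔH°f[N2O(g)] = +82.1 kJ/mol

Products: 1·(+90.3) + 2·(+50.6) = +191.5
Reactants: 1·(+82.1) + 3/2·(+0.0) + 4·(+0.0) = +82.1
ΔH° = (+191.5) − (+82.1) = 109.4 kJ/mol

ΔH° = 109.4 kJ/mol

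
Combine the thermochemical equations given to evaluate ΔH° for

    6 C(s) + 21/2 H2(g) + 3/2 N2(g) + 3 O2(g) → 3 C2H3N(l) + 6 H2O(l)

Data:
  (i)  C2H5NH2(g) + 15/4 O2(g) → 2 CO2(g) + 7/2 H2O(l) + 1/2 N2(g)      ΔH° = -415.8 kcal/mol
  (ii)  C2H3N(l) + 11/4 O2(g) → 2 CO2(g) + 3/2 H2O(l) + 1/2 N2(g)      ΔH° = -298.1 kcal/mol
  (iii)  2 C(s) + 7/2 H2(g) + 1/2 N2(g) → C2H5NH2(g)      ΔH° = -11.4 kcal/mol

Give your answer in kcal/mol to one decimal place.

(i) × 3: (3)·(-415.8) = -1247.4 kcal/mol
(ii) reversed and × 3 (C2H3N(l) must end up as a product; scale by 3 for the 3 C2H3N(l)): (-3)·(-298.1) = +894.3 kcal/mol
(iii) × 3 (scale by 3 for the 6 C(s)): (3)·(-11.4) = -34.2 kcal/mol
ΔH° = (-1247.4) + (+894.3) + (-34.2) = -387.3 kcal/mol

ΔH° = -387.3 kcal/mol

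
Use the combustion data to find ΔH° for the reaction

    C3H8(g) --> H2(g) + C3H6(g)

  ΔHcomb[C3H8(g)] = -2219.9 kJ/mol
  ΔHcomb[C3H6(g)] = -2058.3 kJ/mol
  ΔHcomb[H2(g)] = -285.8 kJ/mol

ΔH° = 124.2 kJ/mol

With combustion enthalpies, reactants minus products:
= [1·(-2219.9)] − [1·(-285.8) + 1·(-2058.3)]
= 124.2 kJ/mol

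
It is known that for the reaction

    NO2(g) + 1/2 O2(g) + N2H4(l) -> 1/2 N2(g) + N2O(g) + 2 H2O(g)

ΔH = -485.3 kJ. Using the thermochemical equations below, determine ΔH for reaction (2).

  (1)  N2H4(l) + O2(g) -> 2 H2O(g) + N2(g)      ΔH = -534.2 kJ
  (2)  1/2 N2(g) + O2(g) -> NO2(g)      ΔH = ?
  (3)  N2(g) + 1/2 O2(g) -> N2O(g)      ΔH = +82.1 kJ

ΔH = 33.2 kJ

(1) as written (N2H4(l) already on the reactant side): -534.2 kJ
(2) reversed (NO2(g) must end up as a reactant): contributes −x
(3) as written (N2O(g) already on the product side): +82.1 kJ
-485.3 = (-534.2) + (+82.1) − x
x = (-485.3 − (-452.1)) / (-1) = 33.2 kJ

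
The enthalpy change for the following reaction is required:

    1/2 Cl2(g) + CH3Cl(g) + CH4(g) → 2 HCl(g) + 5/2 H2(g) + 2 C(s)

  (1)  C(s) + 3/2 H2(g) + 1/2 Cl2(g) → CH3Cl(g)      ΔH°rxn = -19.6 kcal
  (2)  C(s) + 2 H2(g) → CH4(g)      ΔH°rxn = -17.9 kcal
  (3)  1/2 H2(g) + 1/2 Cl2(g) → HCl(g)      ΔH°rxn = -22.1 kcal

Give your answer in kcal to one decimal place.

(1) reversed (reverse to put CH3Cl(g) on the reactant side): +19.6 kcal
(2) reversed (reverse to put CH4(g) on the reactant side): +17.9 kcal
(3) × 2 (scale by 2 for the 2 HCl(g)): (2)·(-22.1) = -44.2 kcal
ΔH°rxn = (-1)·(-19.6) + (-1)·(-17.9) + (2)·(-22.1) = -6.7 kcal

ΔH°rxn = -6.7 kcal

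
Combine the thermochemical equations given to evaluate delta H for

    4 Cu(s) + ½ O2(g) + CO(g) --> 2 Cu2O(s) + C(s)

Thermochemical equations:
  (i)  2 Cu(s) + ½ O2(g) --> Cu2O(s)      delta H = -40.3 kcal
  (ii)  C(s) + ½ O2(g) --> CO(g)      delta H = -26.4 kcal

delta H = -54.2 kcal

(i) × 2 (scale by 2 for the 2 Cu2O(s)): (2)·(-40.3) = -80.6 kcal
(ii) reversed (reverse to put CO(g) on the reactant side): +26.4 kcal
delta H = (2)·(-40.3) + (-1)·(-26.4) = -54.2 kcal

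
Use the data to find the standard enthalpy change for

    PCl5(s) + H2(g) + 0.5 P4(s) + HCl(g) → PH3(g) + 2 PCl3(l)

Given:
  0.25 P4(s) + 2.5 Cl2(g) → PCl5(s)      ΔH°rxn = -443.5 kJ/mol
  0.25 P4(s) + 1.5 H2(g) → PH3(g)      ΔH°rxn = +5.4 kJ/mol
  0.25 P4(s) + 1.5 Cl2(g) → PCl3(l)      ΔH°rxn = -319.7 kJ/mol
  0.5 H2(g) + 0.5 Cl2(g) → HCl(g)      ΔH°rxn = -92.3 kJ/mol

equation 1 reversed: +443.5 kJ/mol
equation 2 as written: +5.4 kJ/mol
equation 3 × 2: (2)·(-319.7) = -639.4 kJ/mol
equation 4 reversed: +92.3 kJ/mol
Combining the equations, ΔH°rxn = (+443.5) + (+5.4) + (-639.4) + (+92.3) = -98.2 kJ/mol

ΔH°rxn = -98.2 kJ/mol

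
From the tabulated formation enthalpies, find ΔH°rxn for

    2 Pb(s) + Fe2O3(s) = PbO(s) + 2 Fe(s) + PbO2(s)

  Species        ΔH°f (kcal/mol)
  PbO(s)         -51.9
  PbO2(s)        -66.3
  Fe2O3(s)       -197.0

ΔH°rxn = 78.8 kcal/mol

Products: 1·(-51.9) + 2·(+0.0) + 1·(-66.3) = -118.2
Reactants: 2·(+0.0) + 1·(-197.0) = -197.0
ΔH°rxn = (-118.2) − (-197.0) = 78.8 kcal/mol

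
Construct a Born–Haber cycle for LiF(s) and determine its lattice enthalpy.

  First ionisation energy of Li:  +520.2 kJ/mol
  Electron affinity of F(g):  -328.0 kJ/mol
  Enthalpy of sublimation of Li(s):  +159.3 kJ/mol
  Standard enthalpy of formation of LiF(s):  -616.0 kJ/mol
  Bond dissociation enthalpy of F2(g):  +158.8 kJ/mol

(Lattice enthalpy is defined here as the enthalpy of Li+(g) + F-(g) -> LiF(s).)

U = -1046.9 kJ/mol

ΔHf° = 1·ΔHsub + 1·(ΣIE) + 1/2·D(F2) + 1·EA + U
-616.0 = 1·(+159.3) + 1·(+520.2) + 1/2·(+158.8) + 1·(-328.0) + U
U = -616.0 − (+430.9) = -1046.9 kJ/mol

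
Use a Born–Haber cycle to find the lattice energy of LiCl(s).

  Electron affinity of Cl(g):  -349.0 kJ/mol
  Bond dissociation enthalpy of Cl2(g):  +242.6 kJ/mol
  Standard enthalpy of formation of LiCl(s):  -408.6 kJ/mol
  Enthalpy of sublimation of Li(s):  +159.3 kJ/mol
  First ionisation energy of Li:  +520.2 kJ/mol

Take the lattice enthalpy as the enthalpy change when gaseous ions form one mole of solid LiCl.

ΔHf° = 1·ΔHsub + 1·(ΣIE) + 1/2·D(Cl2) + 1·EA + U
-408.6 = 1·(+159.3) + 1·(+520.2) + 1/2·(+242.6) + 1·(-349.0) + U
U = -408.6 − (+451.8) = -860.4 kJ/mol

U = -860.4 kJ/mol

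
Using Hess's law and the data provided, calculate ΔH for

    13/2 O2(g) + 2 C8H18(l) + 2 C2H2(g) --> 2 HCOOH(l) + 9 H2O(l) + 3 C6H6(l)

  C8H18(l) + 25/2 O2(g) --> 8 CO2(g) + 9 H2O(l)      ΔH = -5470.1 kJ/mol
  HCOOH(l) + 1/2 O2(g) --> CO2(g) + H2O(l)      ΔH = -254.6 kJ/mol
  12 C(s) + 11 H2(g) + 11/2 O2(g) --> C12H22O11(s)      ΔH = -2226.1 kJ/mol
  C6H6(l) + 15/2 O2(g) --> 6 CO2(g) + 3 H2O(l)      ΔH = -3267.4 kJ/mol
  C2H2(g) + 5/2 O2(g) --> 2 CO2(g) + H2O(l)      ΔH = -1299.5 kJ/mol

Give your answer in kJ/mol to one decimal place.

ΔH = -3227.8 kJ/mol

equation 1 × 2 (×2 to match 2 C8H18(l) in the target): (2)·(-5470.1) = -10940.2 kJ/mol
equation 2 reversed and × 2 (HCOOH(l) must end up as a product; scale by 2 for the 2 HCOOH(l)): (-2)·(-254.6) = +509.2 kJ/mol
equation 3: not needed (C12H22O11(s) appears nowhere else).
equation 4 reversed and × 3 (reverse to put C6H6(l) on the product side; scale by 3 for the 3 C6H6(l)): (-3)·(-3267.4) = +9802.2 kJ/mol
equation 5 × 2 (×2 to match 2 C2H2(g) in the target): (2)·(-1299.5) = -2599.0 kJ/mol
ΔH = (2)·(-5470.1) + (-2)·(-254.6) + (-3)·(-3267.4) + (2)·(-1299.5) = -3227.8 kJ/mol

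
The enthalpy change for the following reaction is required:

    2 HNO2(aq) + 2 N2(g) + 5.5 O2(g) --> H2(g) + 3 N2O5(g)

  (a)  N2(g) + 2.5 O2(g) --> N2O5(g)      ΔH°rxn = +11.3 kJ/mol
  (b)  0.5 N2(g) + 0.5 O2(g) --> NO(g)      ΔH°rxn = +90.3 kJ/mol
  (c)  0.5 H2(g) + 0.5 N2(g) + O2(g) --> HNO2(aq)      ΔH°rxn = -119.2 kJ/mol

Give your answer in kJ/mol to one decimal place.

ΔH°rxn = 272.3 kJ/mol

(a) × 3 (×3 to match 3 N2O5(g) in the target): (3)·(+11.3) = +33.9 kJ/mol
(b): not needed (NO(g) appears nowhere else).
(c) reversed and × 2 (reverse to put HNO2(aq) on the reactant side; scale by 2 for the 2 HNO2(aq)): (-2)·(-119.2) = +238.4 kJ/mol
Summing the manipulated equations, ΔH°rxn = (+33.9) + (+238.4) = 272.3 kJ/mol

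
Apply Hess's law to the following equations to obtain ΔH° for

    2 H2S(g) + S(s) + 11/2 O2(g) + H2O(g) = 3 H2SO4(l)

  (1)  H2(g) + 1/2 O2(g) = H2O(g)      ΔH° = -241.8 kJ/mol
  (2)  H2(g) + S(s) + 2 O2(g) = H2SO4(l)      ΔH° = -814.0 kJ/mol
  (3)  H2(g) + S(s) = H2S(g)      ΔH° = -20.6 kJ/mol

(1) reversed: +241.8 kJ/mol
(2) × 3: (3)·(-814.0) = -2442.0 kJ/mol
(3) reversed and × 2: (-2)·(-20.6) = +41.2 kJ/mol
By Hess's law, ΔH° = (+241.8) + (-2442.0) + (+41.2) = -2159.0 kJ/mol

ΔH° = -2159.0 kJ/mol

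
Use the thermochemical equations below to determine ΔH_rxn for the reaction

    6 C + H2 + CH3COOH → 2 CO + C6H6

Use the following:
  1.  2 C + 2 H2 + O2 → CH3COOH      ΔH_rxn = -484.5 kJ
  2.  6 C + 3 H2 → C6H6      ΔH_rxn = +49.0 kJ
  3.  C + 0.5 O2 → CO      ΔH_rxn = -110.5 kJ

eq. 1 reversed: +484.5 kJ
eq. 2 as written: +49.0 kJ
eq. 3 × 2: (2)·(-110.5) = -221.0 kJ
Combining the equations, ΔH_rxn = (+484.5) + (+49.0) + (-221.0) = 312.5 kJ

ΔH_rxn = 312.5 kJ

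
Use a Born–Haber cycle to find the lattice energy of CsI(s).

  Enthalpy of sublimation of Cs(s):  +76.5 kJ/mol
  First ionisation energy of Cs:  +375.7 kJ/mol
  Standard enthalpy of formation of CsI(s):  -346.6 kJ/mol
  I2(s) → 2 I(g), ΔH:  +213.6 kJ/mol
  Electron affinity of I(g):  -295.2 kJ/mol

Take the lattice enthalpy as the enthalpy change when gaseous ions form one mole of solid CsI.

U = -610.4 kJ/mol

ΔHf° = 1·ΔHsub + 1·(ΣIE) + 1/2·D(I2) + 1·EA + U
-346.6 = 1·(+76.5) + 1·(+375.7) + 1/2·(+213.6) + 1·(-295.2) + U
U = -346.6 − (+263.8) = -610.4 kJ/mol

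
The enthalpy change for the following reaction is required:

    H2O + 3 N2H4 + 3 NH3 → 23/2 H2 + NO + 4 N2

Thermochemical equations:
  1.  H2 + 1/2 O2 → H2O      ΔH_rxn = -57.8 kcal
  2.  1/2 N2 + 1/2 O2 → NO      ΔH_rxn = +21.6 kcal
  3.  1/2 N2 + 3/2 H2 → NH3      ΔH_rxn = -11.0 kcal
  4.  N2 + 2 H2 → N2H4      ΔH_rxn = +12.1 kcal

ΔH_rxn = 76.1 kcal

eq. 1 reversed: +57.8 kcal
eq. 2 as written: +21.6 kcal
eq. 3 reversed and × 3: (-3)·(-11.0) = +33.0 kcal
eq. 4 reversed and × 3: (-3)·(+12.1) = -36.3 kcal
ΔH_rxn = (+57.8) + (+21.6) + (+33.0) + (-36.3) = 76.1 kcal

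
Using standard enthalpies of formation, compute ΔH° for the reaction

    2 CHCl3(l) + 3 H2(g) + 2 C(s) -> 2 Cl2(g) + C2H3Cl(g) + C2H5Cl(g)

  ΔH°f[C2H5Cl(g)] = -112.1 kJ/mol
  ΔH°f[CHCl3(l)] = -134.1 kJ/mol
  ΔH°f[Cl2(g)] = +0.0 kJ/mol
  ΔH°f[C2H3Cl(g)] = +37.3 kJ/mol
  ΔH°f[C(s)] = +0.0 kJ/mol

ΔH° = 193.4 kJ/mol

ΔH°rxn = Σ nΔHf°(products) − Σ nΔHf°(reactants).
Products: 2·(+0.0) + 1·(+37.3) + 1·(-112.1) = -74.8
Reactants: 2·(-134.1) + 3·(+0.0) + 2·(+0.0) = -268.2
ΔH° = (-74.8) − (-268.2) = 193.4 kJ/mol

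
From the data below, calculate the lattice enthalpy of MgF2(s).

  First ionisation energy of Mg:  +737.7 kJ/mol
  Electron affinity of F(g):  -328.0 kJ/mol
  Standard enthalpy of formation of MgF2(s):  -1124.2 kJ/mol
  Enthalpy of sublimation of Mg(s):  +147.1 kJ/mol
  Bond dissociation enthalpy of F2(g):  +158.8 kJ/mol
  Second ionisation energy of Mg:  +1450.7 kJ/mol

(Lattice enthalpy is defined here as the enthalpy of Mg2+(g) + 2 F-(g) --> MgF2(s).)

U = -2962.5 kJ/mol

ΔHf° = 1·ΔHsub + 1·(ΣIE) + 1·D(F2) + 2·EA + U
-1124.2 = 1·(+147.1) + 1·(+2188.4) + 1·(+158.8) + 2·(-328.0) + U
U = -1124.2 − (+1838.3) = -2962.5 kJ/mol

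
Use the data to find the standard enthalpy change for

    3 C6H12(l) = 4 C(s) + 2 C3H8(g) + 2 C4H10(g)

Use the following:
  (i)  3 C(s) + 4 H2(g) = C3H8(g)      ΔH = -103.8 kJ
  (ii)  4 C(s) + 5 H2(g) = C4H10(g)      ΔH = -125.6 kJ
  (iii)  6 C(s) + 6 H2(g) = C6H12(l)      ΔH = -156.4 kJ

ΔH = 10.4 kJ

(i) × 2: (2)·(-103.8) = -207.6 kJ
(ii) × 2: (2)·(-125.6) = -251.2 kJ
(iii) reversed and × 3: (-3)·(-156.4) = +469.2 kJ
Combining the equations, ΔH = (-207.6) + (-251.2) + (+469.2) = 10.4 kJ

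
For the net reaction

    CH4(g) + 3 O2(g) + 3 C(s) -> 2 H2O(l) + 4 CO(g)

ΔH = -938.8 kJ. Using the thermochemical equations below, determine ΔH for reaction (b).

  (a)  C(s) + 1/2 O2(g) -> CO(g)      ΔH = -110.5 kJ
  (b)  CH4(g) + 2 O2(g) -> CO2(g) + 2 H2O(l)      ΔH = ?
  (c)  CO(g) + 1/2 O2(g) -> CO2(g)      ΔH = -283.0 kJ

ΔH = -890.3 kJ

(a) × 3: (3)·(-110.5) = -331.5 kJ
(b) as written: contributes x
(c) reversed: +283.0 kJ
-938.8 = (-331.5) + (+283.0) + x
x = (-938.8 − (-48.5)) / (1) = -890.3 kJ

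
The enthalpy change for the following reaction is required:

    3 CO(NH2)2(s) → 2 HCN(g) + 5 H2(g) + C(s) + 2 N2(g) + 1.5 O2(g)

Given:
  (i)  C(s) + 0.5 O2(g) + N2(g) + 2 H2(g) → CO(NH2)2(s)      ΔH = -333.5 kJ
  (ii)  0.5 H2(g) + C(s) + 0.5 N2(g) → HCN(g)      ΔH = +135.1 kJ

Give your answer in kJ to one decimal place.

ΔH = 1270.7 kJ

(i) reversed and × 3 (CO(NH2)2(s) must end up as a reactant; scale by 3 for the 3 CO(NH2)2(s)): (-3)·(-333.5) = +1000.5 kJ
(ii) × 2 (×2 to match 2 HCN(g) in the target): (2)·(+135.1) = +270.2 kJ
ΔH = (+1000.5) + (+270.2) = 1270.7 kJ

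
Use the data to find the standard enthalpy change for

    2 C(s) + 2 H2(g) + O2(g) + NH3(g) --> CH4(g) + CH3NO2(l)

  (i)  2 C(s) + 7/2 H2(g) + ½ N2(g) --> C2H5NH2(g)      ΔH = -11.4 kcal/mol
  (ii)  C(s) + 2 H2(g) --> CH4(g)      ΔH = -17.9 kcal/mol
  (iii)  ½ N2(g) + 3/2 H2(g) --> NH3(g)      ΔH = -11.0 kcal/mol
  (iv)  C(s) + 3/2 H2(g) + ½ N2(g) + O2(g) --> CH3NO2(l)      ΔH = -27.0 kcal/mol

ΔH = -33.9 kcal/mol

(i): not needed.
(ii) as written: -17.9 kcal/mol
(iii) reversed: +11.0 kcal/mol
(iv) as written: -27.0 kcal/mol
Since enthalpy is a state function, ΔH = (1)·(-17.9) + (-1)·(-11.0) + (1)·(-27.0) = -33.9 kcal/mol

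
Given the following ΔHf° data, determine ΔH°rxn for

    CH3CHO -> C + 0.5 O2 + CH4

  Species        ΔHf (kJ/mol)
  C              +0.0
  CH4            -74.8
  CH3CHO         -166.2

ΔH°rxn = 91.4 kJ/mol

ΔH°rxn = Σ nΔHf°(products) − Σ nΔHf°(reactants).
Products: 1·(+0.0) + 1/2·(+0.0) + 1·(-74.8) = -74.8
Reactants: 1·(-166.2) = -166.2
ΔH°rxn = (-74.8) − (-166.2) = 91.4 kJ/mol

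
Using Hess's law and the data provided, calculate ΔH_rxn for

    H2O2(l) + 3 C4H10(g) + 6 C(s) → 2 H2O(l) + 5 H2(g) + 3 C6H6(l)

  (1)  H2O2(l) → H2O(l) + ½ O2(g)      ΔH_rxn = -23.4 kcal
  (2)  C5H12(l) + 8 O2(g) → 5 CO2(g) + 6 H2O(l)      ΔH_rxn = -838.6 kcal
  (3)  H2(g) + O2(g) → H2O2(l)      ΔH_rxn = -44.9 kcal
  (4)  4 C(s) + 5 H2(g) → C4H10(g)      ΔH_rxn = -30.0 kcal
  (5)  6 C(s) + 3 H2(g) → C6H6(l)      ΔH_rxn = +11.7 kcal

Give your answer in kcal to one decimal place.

ΔH_rxn = 33.4 kcal

(1) × 2: (2)·(-23.4) = -46.8 kcal
(2): not needed.
(3) as written: -44.9 kcal
(4) reversed and × 3: (-3)·(-30.0) = +90.0 kcal
(5) × 3: (3)·(+11.7) = +35.1 kcal
ΔH_rxn = (-46.8) + (-44.9) + (+90.0) + (+35.1) = 33.4 kcal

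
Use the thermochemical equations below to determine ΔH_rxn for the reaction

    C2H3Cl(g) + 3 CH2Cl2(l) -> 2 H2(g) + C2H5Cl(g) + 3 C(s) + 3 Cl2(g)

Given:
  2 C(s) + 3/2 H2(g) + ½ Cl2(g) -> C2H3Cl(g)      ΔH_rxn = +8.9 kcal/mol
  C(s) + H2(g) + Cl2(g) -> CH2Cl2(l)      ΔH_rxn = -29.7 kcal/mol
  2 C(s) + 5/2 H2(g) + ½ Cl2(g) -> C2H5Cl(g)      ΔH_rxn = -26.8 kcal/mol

ΔH_rxn = 53.4 kcal/mol

equation 1 reversed (reverse to put C2H3Cl(g) on the reactant side): -8.9 kcal/mol
equation 2 reversed and × 3 (CH2Cl2(l) must end up as a reactant; ×3 to match 3 CH2Cl2(l) in the target): (-3)·(-29.7) = +89.1 kcal/mol
equation 3 as written (C2H5Cl(g) already on the product side): -26.8 kcal/mol
Summing the manipulated equations, ΔH_rxn = (-1)·(+8.9) + (-3)·(-29.7) + (1)·(-26.8) = 53.4 kcal/mol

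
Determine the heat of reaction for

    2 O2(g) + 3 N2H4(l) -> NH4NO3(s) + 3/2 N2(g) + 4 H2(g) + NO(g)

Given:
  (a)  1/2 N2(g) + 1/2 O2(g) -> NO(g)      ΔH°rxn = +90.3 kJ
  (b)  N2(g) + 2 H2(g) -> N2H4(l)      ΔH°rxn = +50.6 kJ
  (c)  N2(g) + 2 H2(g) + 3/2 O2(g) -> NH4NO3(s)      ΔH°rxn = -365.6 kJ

ΔH°rxn = -427.1 kJ

(a) as written: +90.3 kJ
(b) reversed and × 3: (-3)·(+50.6) = -151.8 kJ
(c) as written: -365.6 kJ
ΔH°rxn = (+90.3) + (-151.8) + (-365.6) = -427.1 kJ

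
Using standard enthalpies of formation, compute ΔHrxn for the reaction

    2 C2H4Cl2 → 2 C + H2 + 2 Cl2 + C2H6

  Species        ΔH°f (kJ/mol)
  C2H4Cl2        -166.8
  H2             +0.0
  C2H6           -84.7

ΔHrxn = 248.9 kJ/mol

Products: 2·(+0.0) + 1·(+0.0) + 2·(+0.0) + 1·(-84.7) = -84.7
Reactants: 2·(-166.8) = -333.6
ΔHrxn = (-84.7) − (-333.6) = 248.9 kJ/mol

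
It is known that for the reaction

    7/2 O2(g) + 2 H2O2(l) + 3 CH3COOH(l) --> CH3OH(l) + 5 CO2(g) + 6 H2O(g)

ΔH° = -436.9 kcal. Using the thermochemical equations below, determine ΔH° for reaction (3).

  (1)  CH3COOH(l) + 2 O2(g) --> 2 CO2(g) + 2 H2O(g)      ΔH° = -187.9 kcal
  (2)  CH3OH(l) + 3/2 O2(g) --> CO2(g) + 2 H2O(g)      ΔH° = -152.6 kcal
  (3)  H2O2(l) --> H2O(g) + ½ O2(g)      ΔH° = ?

ΔH° = -12.9 kcal

(1) × 3 (scale by 3 for the 3 CH3COOH(l)): (3)·(-187.9) = -563.7 kcal
(2) reversed (reverse to put CH3OH(l) on the product side): +152.6 kcal
(3) × 2 (scale by 2 for the 2 H2O2(l)): contributes 2·x
-436.9 = (-563.7) + (+152.6) + 2·x
x = (-436.9 − (-411.1)) / (2) = -12.9 kcal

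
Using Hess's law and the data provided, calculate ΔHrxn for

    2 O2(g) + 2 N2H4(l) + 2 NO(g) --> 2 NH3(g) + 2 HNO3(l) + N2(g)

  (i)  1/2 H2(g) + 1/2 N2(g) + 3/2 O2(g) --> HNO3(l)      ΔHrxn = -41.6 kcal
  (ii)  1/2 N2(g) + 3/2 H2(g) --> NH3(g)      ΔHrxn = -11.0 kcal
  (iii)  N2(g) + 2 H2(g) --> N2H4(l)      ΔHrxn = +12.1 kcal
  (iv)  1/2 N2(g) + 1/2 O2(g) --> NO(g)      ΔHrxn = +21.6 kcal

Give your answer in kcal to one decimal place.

(i) × 2 (scale by 2 for the 2 HNO3(l)): (2)·(-41.6) = -83.2 kcal
(ii) × 2 (scale by 2 for the 2 NH3(g)): (2)·(-11.0) = -22.0 kcal
(iii) reversed and × 2 (N2H4(l) must end up as a reactant; scale by 2 for the 2 N2H4(l)): (-2)·(+12.1) = -24.2 kcal
(iv) reversed and × 2 (NO(g) must end up as a reactant; ×2 to match 2 NO(g) in the target): (-2)·(+21.6) = -43.2 kcal
Combining the equations, ΔHrxn = (2)·(-41.6) + (2)·(-11.0) + (-2)·(+12.1) + (-2)·(+21.6) = -172.6 kcal

ΔHrxn = -172.6 kcal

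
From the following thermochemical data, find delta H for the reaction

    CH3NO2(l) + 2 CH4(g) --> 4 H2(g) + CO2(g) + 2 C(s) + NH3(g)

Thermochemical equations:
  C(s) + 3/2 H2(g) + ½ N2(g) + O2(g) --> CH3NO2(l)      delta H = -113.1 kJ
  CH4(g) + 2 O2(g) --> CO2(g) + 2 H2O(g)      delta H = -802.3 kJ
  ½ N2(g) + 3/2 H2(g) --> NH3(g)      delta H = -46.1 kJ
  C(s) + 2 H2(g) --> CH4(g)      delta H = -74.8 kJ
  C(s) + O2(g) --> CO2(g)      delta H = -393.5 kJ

delta H = -176.9 kJ

equation 1 reversed: +113.1 kJ
equation 2: not needed.
equation 3 as written: -46.1 kJ
equation 4 reversed and × 2: (-2)·(-74.8) = +149.6 kJ
equation 5 as written: -393.5 kJ
delta H = (-1)·(-113.1) + (1)·(-46.1) + (-2)·(-74.8) + (1)·(-393.5) = -176.9 kJ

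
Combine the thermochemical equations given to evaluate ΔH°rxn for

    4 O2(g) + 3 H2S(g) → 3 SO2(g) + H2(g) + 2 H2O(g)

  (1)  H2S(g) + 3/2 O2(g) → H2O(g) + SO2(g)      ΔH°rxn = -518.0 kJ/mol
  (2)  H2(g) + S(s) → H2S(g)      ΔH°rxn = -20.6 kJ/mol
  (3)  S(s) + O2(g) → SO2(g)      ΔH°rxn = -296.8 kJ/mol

ΔH°rxn = -1312.2 kJ/mol

(1) × 2 (scale by 2 for the 2 H2O(g)): (2)·(-518.0) = -1036.0 kJ/mol
(2) reversed (H2(g) must end up as a product): +20.6 kJ/mol
(3) as written: -296.8 kJ/mol
Combining the equations, ΔH°rxn = (-1036.0) + (+20.6) + (-296.8) = -1312.2 kJ/mol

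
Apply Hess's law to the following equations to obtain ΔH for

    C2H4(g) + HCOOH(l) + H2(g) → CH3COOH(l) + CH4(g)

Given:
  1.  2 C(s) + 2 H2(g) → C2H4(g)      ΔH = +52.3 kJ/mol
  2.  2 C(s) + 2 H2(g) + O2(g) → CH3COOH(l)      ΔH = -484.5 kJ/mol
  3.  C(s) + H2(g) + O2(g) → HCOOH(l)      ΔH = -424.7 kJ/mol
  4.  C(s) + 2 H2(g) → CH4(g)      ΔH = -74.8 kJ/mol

ΔH = -186.9 kJ/mol

eq. 1 reversed: -52.3 kJ/mol
eq. 2 as written: -484.5 kJ/mol
eq. 3 reversed: +424.7 kJ/mol
eq. 4 as written: -74.8 kJ/mol
ΔH = (-52.3) + (-484.5) + (+424.7) + (-74.8) = -186.9 kJ/mol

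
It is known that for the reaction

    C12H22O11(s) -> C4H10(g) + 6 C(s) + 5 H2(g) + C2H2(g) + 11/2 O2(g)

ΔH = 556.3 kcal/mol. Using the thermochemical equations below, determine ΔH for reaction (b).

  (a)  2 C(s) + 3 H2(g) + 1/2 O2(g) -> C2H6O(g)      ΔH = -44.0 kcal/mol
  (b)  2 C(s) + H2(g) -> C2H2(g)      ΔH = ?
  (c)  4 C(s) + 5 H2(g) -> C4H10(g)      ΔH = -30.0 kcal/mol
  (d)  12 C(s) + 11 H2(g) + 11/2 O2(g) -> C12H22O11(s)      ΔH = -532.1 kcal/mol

ΔH = 54.2 kcal/mol

(a): not needed (C2H6O(g) appears nowhere else).
(b) as written (C2H2(g) already on the product side): contributes x
(c) as written (C4H10(g) already on the product side): -30.0 kcal/mol
(d) reversed (reverse to put C12H22O11(s) on the reactant side): +532.1 kcal/mol
+556.3 = (-30.0) + (+532.1) + x
x = (+556.3 − (+502.1)) / (1) = 54.2 kcal/mol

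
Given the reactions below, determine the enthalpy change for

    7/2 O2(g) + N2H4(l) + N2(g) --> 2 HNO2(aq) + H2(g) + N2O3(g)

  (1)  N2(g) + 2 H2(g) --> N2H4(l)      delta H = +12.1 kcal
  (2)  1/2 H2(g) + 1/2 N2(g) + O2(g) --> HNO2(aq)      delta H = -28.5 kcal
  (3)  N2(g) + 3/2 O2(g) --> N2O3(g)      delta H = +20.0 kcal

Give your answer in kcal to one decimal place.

(1) reversed: -12.1 kcal
(2) × 2: (2)·(-28.5) = -57.0 kcal
(3) as written: +20.0 kcal
By Hess's law, delta H = (-12.1) + (-57.0) + (+20.0) = -49.1 kcal

delta H = -49.1 kcal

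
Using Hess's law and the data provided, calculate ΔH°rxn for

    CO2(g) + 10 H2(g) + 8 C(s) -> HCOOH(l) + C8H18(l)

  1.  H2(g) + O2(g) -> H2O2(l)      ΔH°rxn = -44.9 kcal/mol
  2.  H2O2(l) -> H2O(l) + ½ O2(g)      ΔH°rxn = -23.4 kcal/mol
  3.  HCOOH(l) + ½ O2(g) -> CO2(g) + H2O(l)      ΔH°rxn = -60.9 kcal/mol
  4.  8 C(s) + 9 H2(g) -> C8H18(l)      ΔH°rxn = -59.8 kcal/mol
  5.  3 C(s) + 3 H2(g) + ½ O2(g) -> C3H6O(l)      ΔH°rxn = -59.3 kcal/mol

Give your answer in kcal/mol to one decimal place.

eq. 1 as written: -44.9 kcal/mol
eq. 2 as written: -23.4 kcal/mol
eq. 3 reversed: +60.9 kcal/mol
eq. 4 as written: -59.8 kcal/mol
eq. 5: not needed.
Summing the manipulated equations, ΔH°rxn = (-44.9) + (-23.4) + (+60.9) + (-59.8) = -67.2 kcal/mol

ΔH°rxn = -67.2 kcal/mol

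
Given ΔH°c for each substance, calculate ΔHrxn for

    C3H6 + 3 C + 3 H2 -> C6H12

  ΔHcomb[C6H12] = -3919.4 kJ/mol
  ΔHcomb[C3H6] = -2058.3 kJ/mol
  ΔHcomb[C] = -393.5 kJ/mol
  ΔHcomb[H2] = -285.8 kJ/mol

ΔHrxn = -176.8 kJ/mol

With combustion enthalpies, reactants minus products:
= [1·(-2058.3) + 3·(-393.5) + 3·(-285.8)] − [1·(-3919.4)]
= -176.8 kJ/mol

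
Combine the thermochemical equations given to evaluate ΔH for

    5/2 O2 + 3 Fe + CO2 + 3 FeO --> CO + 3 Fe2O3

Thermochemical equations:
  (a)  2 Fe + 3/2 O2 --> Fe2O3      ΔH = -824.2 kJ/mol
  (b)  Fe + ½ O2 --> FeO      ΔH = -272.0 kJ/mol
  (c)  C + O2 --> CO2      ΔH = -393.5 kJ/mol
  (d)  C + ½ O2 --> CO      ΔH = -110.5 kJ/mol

(a) × 3 (×3 to match 3 Fe2O3 in the target): (3)·(-824.2) = -2472.6 kJ/mol
(b) reversed and × 3 (FeO must end up as a reactant; ×3 to match 3 FeO in the target): (-3)·(-272.0) = +816.0 kJ/mol
(c) reversed (CO2 must end up as a reactant): +393.5 kJ/mol
(d) as written (CO already on the product side): -110.5 kJ/mol
ΔH = (3)·(-824.2) + (-3)·(-272.0) + (-1)·(-393.5) + (1)·(-110.5) = -1373.6 kJ/mol

ΔH = -1373.6 kJ/mol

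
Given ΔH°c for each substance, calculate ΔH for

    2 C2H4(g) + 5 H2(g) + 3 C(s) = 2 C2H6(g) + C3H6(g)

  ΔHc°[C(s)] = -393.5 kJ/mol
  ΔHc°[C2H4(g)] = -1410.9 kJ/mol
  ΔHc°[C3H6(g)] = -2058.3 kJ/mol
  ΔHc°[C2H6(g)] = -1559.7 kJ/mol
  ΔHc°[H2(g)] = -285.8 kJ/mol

ΔH = -253.6 kJ/mol

Using ΔH = Σ nΔHc°(reactants) − Σ nΔHc°(products):
= [2·(-1410.9) + 5·(-285.8) + 3·(-393.5)] − [2·(-1559.7) + 1·(-2058.3)]
= -253.6 kJ/mol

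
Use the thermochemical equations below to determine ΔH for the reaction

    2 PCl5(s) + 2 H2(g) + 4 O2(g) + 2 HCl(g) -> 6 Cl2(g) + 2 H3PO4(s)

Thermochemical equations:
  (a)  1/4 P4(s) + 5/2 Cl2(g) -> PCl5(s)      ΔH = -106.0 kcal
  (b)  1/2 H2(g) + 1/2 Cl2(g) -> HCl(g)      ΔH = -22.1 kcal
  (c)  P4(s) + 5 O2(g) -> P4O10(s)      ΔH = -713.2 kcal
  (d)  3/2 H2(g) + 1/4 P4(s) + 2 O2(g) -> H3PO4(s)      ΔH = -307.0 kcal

ΔH = -357.8 kcal

(a) reversed and × 2: (-2)·(-106.0) = +212.0 kcal
(b) reversed and × 2: (-2)·(-22.1) = +44.2 kcal
(c): not needed.
(d) × 2: (2)·(-307.0) = -614.0 kcal
Combining the equations, ΔH = (-2)·(-106.0) + (-2)·(-22.1) + (2)·(-307.0) = -357.8 kcal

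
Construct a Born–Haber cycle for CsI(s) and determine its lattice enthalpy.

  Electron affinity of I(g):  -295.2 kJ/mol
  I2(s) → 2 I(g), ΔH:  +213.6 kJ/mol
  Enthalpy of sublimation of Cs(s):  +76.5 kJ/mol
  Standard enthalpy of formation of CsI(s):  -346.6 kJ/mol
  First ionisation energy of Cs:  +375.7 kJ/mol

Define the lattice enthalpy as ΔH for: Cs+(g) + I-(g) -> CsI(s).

U = -610.4 kJ/mol

ΔHf° = 1·ΔHsub + 1·(ΣIE) + 1/2·D(I2) + 1·EA + U
-346.6 = 1·(+76.5) + 1·(+375.7) + 1/2·(+213.6) + 1·(-295.2) + U
U = -346.6 − (+263.8) = -610.4 kJ/mol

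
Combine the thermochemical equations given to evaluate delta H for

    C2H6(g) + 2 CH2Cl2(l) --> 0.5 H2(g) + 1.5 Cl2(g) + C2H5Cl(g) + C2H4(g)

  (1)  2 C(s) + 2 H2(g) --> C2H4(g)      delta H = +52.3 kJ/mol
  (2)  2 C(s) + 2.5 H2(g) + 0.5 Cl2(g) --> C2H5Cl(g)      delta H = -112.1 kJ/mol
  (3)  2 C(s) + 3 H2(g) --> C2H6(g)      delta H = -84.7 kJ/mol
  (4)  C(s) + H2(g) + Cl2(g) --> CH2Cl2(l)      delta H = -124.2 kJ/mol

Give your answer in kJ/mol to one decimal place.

(1) as written: +52.3 kJ/mol
(2) as written: -112.1 kJ/mol
(3) reversed: +84.7 kJ/mol
(4) reversed and × 2: (-2)·(-124.2) = +248.4 kJ/mol
delta H = (+52.3) + (-112.1) + (+84.7) + (+248.4) = 273.3 kJ/mol

delta H = 273.3 kJ/mol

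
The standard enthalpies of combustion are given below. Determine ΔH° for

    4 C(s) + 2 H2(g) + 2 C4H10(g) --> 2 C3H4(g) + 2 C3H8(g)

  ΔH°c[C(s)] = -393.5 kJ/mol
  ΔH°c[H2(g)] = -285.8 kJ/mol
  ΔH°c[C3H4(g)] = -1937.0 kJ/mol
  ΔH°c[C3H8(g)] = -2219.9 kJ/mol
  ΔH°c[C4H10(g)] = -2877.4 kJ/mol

ΔH° = 413.4 kJ/mol

With combustion enthalpies, reactants minus products:
= [4·(-393.5) + 2·(-285.8) + 2·(-2877.4)] − [2·(-1937.0) + 2·(-2219.9)]
= 413.4 kJ/mol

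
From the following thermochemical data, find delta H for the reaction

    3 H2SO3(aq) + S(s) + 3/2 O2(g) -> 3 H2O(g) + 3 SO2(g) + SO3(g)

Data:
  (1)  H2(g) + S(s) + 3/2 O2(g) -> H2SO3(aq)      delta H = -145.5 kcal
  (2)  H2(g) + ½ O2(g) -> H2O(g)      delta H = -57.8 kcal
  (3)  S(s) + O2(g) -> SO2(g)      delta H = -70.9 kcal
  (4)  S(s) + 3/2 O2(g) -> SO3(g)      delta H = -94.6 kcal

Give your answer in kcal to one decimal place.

(1) reversed and × 3: (-3)·(-145.5) = +436.5 kcal
(2) × 3: (3)·(-57.8) = -173.4 kcal
(3) × 3: (3)·(-70.9) = -212.7 kcal
(4) as written: -94.6 kcal
delta H = (-3)·(-145.5) + (3)·(-57.8) + (3)·(-70.9) + (1)·(-94.6) = -44.2 kcal

delta H = -44.2 kcal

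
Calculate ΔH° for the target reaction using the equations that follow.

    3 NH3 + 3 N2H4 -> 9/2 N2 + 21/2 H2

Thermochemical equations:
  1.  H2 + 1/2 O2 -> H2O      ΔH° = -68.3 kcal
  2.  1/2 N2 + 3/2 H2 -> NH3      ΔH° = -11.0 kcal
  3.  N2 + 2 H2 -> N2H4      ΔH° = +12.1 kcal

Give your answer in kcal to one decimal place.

eq. 1: not needed.
eq. 2 reversed and × 3: (-3)·(-11.0) = +33.0 kcal
eq. 3 reversed and × 3: (-3)·(+12.1) = -36.3 kcal
Since enthalpy is a state function, ΔH° = (+33.0) + (-36.3) = -3.3 kcal

ΔH° = -3.3 kcal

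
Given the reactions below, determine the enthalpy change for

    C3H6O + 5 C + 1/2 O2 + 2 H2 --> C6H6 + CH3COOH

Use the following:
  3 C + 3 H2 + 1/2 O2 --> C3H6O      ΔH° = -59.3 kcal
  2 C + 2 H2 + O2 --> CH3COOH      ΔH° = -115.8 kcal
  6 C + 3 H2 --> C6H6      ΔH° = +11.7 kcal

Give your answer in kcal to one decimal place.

ΔH° = -44.8 kcal

equation 1 reversed: +59.3 kcal
equation 2 as written: -115.8 kcal
equation 3 as written: +11.7 kcal
ΔH° = (-1)·(-59.3) + (1)·(-115.8) + (1)·(+11.7) = -44.8 kcal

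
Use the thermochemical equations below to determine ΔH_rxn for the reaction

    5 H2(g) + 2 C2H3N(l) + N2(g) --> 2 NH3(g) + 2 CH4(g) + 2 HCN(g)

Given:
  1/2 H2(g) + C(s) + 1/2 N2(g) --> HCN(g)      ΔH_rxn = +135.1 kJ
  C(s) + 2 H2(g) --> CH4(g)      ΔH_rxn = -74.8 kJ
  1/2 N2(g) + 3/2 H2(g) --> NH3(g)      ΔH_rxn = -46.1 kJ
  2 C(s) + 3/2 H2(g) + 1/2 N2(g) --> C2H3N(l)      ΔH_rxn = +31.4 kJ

ΔH_rxn = -34.4 kJ

equation 1 × 2: (2)·(+135.1) = +270.2 kJ
equation 2 × 2: (2)·(-74.8) = -149.6 kJ
equation 3 × 2: (2)·(-46.1) = -92.2 kJ
equation 4 reversed and × 2: (-2)·(+31.4) = -62.8 kJ
ΔH_rxn = (2)·(+135.1) + (2)·(-74.8) + (2)·(-46.1) + (-2)·(+31.4) = -34.4 kJ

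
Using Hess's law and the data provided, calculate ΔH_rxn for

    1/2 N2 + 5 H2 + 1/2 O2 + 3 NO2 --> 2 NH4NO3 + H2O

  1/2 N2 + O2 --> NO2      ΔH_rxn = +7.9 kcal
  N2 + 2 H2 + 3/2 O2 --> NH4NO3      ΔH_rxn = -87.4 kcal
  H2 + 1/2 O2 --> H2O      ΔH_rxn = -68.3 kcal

ΔH_rxn = -266.8 kcal

equation 1 reversed and × 3: (-3)·(+7.9) = -23.7 kcal
equation 2 × 2: (2)·(-87.4) = -174.8 kcal
equation 3 as written: -68.3 kcal
ΔH_rxn = (-3)·(+7.9) + (2)·(-87.4) + (1)·(-68.3) = -266.8 kcal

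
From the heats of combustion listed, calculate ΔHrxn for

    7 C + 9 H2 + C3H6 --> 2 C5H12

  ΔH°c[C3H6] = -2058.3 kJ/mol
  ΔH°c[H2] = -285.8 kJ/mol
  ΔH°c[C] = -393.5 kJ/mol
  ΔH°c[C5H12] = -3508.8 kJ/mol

ΔHrxn = -367.4 kJ/mol

With combustion enthalpies, reactants minus products:
= [7·(-393.5) + 9·(-285.8) + 1·(-2058.3)] − [2·(-3508.8)]
= -367.4 kJ/mol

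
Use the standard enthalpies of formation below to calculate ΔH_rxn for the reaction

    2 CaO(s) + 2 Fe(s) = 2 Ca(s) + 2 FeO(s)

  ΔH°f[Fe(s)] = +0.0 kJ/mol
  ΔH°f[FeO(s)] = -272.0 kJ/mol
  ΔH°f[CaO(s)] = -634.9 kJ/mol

ΔH_rxn = 725.8 kJ/mol

ΔH°rxn = Σ nΔHf°(products) − Σ nΔHf°(reactants).
Products: 2·(+0.0) + 2·(-272.0) = -544.0
Reactants: 2·(-634.9) + 2·(+0.0) = -1269.8
ΔH_rxn = (-544.0) − (-1269.8) = 725.8 kJ/mol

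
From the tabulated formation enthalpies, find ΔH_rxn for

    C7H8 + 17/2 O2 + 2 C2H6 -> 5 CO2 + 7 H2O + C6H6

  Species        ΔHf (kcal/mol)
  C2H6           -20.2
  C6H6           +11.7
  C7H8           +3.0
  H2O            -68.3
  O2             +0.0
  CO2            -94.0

ΔH_rxn = -899.0 kcal/mol

Products: 5·(-94.0) + 7·(-68.3) + 1·(+11.7) = -936.4
Reactants: 1·(+3.0) + 17/2·(+0.0) + 2·(-20.2) = -37.4
ΔH_rxn = (-936.4) − (-37.4) = -899.0 kcal/mol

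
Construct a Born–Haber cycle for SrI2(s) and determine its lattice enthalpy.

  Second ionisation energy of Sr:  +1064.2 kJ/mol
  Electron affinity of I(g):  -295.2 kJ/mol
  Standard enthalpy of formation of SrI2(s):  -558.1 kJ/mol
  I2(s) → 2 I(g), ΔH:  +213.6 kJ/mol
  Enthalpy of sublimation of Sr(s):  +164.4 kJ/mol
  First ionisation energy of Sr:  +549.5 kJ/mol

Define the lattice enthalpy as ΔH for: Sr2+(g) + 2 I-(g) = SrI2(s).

U = -1959.4 kJ/mol

ΔHf° = 1·ΔHsub + 1·(ΣIE) + 1·D(I2) + 2·EA + U
-558.1 = 1·(+164.4) + 1·(+1613.7) + 1·(+213.6) + 2·(-295.2) + U
U = -558.1 − (+1401.3) = -1959.4 kJ/mol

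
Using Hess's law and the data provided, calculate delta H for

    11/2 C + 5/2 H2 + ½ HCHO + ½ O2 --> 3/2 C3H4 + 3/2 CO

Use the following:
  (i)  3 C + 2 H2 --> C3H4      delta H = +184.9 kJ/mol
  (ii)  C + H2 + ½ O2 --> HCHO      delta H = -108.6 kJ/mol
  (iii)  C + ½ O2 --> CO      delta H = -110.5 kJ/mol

(i) × 3/2 (scale by 3/2 for the 3/2 C3H4): (3/2)·(+184.9) = +277.35 kJ/mol
(ii) reversed and × 1/2 (reverse to put HCHO on the reactant side; ×1/2 to match 1/2 HCHO in the target): (-1/2)·(-108.6) = +54.3 kJ/mol
(iii) × 3/2 (×3/2 to match 3/2 CO in the target): (3/2)·(-110.5) = -165.75 kJ/mol
By Hess's law, delta H = (3/2)·(+184.9) + (-1/2)·(-108.6) + (3/2)·(-110.5) = 165.9 kJ/mol

delta H = 165.9 kJ/mol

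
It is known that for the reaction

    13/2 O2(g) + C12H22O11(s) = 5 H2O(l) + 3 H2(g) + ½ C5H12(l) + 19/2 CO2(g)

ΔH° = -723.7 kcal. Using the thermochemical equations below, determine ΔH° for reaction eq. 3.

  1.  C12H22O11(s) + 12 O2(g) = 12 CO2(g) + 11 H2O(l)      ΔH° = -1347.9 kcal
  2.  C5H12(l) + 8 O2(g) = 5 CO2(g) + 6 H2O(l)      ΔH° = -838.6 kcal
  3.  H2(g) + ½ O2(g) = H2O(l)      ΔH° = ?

ΔH° = -68.3 kcal

eq. 1 as written (C12H22O11(s) already on the reactant side): -1347.9 kcal
eq. 2 reversed and × 1/2 (reverse to put C5H12(l) on the product side; ×1/2 to match 1/2 C5H12(l) in the target): (-1/2)·(-838.6) = +419.3 kcal
eq. 3 reversed and × 3 (H2(g) must end up as a product; ×3 to match 3 H2(g) in the target): contributes −3·x
-723.7 = (-1347.9) + (+419.3) − 3·x
x = (-723.7 − (-928.6)) / (-3) = -68.3 kcal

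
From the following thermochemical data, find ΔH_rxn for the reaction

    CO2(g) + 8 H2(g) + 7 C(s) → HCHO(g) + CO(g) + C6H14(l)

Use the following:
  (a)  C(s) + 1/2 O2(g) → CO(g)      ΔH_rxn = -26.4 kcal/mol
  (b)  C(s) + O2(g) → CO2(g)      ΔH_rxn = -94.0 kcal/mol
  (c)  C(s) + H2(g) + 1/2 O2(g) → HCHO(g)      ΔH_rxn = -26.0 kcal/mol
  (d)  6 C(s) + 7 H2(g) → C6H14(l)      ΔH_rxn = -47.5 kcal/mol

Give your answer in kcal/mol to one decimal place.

(a) as written: -26.4 kcal/mol
(b) reversed: +94.0 kcal/mol
(c) as written: -26.0 kcal/mol
(d) as written: -47.5 kcal/mol
Summing the manipulated equations, ΔH_rxn = (1)·(-26.4) + (-1)·(-94.0) + (1)·(-26.0) + (1)·(-47.5) = -5.9 kcal/mol

ΔH_rxn = -5.9 kcal/mol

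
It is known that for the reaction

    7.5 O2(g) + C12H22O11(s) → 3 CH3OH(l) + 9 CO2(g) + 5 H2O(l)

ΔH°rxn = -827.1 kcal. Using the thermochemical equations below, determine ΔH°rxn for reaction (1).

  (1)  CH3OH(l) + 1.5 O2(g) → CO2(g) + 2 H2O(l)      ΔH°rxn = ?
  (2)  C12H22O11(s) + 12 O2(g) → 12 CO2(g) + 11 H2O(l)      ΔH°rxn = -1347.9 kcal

ΔH°rxn = -173.6 kcal

(1) reversed and × 3 (reverse to put CH3OH(l) on the product side; ×3 to match 3 CH3OH(l) in the target): contributes −3·x
(2) as written (C12H22O11(s) already on the reactant side): -1347.9 kcal
-827.1 = (-1347.9) − 3·x
x = (-827.1 − (-1347.9)) / (-3) = -173.6 kcal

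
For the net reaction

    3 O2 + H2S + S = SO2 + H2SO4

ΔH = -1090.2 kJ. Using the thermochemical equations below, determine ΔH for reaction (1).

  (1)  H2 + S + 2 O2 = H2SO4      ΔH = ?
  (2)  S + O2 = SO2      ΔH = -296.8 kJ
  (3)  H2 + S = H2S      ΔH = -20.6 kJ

(1) as written (H2SO4 already on the product side): contributes x
(2) as written (SO2 already on the product side): -296.8 kJ
(3) reversed (H2S must end up as a reactant): +20.6 kJ
-1090.2 = (-296.8) + (+20.6) + x
x = (-1090.2 − (-276.2)) / (1) = -814.0 kJ

ΔH = -814.0 kJ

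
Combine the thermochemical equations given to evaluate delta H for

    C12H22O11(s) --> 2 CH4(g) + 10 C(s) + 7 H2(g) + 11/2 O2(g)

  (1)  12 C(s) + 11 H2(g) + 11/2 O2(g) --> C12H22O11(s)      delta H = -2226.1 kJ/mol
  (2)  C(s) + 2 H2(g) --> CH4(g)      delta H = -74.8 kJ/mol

(1) reversed: +2226.1 kJ/mol
(2) × 2: (2)·(-74.8) = -149.6 kJ/mol
delta H = (-1)·(-2226.1) + (2)·(-74.8) = 2076.5 kJ/mol

delta H = 2076.5 kJ/mol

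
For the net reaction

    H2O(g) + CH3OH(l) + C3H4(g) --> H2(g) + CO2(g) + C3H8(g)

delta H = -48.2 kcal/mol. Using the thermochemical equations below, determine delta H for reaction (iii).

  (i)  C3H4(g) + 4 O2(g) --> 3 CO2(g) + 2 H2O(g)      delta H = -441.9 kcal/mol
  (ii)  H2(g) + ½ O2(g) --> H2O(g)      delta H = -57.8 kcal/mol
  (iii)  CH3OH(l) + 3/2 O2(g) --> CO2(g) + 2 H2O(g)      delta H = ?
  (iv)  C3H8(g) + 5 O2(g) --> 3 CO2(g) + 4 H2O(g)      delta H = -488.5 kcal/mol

delta H = -152.6 kcal/mol

(i) as written (C3H4(g) already on the reactant side): -441.9 kcal/mol
(ii) reversed (reverse to put H2(g) on the product side): +57.8 kcal/mol
(iii) as written (CH3OH(l) already on the reactant side): contributes x
(iv) reversed (C3H8(g) must end up as a product): +488.5 kcal/mol
-48.2 = (-441.9) + (+57.8) + (+488.5) + x
x = (-48.2 − (+104.4)) / (1) = -152.6 kcal/mol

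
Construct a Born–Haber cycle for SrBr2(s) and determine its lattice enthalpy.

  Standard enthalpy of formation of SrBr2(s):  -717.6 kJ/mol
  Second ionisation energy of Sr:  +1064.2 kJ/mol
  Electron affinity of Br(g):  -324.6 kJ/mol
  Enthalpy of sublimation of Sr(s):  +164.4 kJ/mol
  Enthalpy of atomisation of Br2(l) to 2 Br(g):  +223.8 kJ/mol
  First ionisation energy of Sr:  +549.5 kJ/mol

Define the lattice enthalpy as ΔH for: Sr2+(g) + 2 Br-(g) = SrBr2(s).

U = -2070.3 kJ/mol

ΔHf° = 1·ΔHsub + 1·(ΣIE) + 1·D(Br2) + 2·EA + U
-717.6 = 1·(+164.4) + 1·(+1613.7) + 1·(+223.8) + 2·(-324.6) + U
U = -717.6 − (+1352.7) = -2070.3 kJ/mol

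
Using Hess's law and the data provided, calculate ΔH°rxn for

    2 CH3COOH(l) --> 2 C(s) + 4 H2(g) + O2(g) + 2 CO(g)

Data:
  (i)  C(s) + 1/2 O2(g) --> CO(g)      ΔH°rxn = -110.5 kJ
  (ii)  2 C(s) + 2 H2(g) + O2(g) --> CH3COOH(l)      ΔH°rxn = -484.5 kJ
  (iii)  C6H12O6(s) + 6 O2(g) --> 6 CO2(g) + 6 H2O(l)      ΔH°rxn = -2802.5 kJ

(i) × 2: (2)·(-110.5) = -221.0 kJ
(ii) reversed and × 2: (-2)·(-484.5) = +969.0 kJ
(iii): not needed.
ΔH°rxn = (2)·(-110.5) + (-2)·(-484.5) = 748.0 kJ

ΔH°rxn = 748.0 kJ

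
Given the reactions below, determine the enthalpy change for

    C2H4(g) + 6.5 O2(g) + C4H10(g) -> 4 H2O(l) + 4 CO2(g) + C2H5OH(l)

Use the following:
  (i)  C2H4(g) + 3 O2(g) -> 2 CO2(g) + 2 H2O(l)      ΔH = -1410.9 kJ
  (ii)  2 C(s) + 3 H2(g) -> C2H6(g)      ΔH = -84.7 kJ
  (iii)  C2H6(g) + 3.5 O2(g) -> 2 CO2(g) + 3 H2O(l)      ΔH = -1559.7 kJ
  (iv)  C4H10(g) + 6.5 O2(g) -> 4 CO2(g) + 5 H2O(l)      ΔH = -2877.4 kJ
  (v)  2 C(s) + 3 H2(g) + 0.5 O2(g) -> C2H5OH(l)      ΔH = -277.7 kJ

ΔH = -2921.6 kJ

(i) as written (C2H4(g) already on the reactant side): -1410.9 kJ
(ii) reversed: +84.7 kJ
(iii) reversed: +1559.7 kJ
(iv) as written (C4H10(g) already on the reactant side): -2877.4 kJ
(v) as written (C2H5OH(l) already on the product side): -277.7 kJ
Since enthalpy is a state function, ΔH = (1)·(-1410.9) + (-1)·(-84.7) + (-1)·(-1559.7) + (1)·(-2877.4) + (1)·(-277.7) = -2921.6 kJ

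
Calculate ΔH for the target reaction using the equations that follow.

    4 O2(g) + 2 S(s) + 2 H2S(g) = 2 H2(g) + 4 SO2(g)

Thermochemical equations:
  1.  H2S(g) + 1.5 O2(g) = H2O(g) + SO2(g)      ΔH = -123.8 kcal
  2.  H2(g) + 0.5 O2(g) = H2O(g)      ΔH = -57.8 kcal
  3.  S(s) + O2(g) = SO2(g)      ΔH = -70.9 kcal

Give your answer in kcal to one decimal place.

ΔH = -273.8 kcal

eq. 1 × 2: (2)·(-123.8) = -247.6 kcal
eq. 2 reversed and × 2: (-2)·(-57.8) = +115.6 kcal
eq. 3 × 2: (2)·(-70.9) = -141.8 kcal
Summing the manipulated equations, ΔH = (2)·(-123.8) + (-2)·(-57.8) + (2)·(-70.9) = -273.8 kcal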